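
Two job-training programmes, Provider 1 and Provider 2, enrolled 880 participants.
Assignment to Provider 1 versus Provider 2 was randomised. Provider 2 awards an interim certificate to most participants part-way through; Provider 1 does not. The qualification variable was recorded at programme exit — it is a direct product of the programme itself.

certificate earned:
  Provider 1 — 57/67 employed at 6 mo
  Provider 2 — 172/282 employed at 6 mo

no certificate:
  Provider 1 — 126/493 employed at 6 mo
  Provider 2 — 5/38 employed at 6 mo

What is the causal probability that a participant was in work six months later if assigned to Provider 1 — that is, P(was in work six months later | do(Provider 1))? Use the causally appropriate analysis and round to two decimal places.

0.33

Qualification attained during the programme lies on the pathway programme → qualification attained during the programme → outcome, so adjusting for it blocks the indirect effect. For the total causal effect of programme, use the unadjusted pooled rates.
So P(outcome | do(Provider 1)) is just the pooled rate for Provider 1: 183/560 = 0.327.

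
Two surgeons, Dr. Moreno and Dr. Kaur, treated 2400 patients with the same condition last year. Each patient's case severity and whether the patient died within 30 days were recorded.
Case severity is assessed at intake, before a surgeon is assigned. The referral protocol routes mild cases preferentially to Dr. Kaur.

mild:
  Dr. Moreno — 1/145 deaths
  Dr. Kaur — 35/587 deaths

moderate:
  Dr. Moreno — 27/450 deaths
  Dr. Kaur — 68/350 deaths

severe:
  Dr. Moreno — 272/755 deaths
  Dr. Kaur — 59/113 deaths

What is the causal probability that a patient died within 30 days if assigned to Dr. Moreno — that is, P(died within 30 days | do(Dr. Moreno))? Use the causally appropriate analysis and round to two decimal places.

Dr. Moreno is lower inside every case severity stratum but Dr. Kaur is lower in aggregate. Whether to stratify depends on how case severity relates to the surgeon.
Nothing the surgeon does changes case severity; the imbalance is an allocation artefact. With case severity also predicting the outcome, the pooled figure is confounded, and the within-stratum comparison is the causal one.
Standardising Dr. Moreno to the population case severity mix: 0.305·1/145 + 0.333·27/450 + 0.362·272/755 = 0.152.

0.15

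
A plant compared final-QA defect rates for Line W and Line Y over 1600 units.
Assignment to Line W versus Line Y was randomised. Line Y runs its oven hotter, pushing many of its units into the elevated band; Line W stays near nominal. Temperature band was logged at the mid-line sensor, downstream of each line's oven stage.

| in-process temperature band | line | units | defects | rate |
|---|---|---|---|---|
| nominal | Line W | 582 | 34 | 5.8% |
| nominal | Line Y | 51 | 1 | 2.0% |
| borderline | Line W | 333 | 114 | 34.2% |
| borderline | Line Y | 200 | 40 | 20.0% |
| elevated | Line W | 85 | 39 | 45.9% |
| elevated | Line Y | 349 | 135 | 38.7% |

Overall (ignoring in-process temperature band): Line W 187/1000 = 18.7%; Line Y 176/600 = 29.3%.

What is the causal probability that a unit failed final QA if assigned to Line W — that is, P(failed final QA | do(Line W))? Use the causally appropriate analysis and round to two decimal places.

In-process temperature band here is a post-treatment variable shaped by the line; conditioning on it would introduce bias rather than remove it. The overall comparison is the causal one.
So P(outcome | do(Line W)) is just the pooled rate for Line W: 187/1000 = 0.187.

0.19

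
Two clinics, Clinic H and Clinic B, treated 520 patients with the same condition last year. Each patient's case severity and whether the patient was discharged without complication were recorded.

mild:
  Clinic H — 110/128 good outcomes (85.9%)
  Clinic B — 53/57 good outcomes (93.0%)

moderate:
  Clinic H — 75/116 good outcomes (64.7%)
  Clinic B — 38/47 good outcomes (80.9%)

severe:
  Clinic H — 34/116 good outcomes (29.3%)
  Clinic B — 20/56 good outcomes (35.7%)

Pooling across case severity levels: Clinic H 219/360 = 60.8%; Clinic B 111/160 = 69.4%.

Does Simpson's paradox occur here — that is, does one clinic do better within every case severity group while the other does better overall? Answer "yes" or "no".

Within each case severity level (mild 85.9% vs 93.0%; moderate 64.7% vs 80.9%; severe 29.3% vs 35.7%), Clinic B has the higher rate every time. Pooled: 60.8% vs 69.4% — Clinic B has the higher rate overall. They agree.

no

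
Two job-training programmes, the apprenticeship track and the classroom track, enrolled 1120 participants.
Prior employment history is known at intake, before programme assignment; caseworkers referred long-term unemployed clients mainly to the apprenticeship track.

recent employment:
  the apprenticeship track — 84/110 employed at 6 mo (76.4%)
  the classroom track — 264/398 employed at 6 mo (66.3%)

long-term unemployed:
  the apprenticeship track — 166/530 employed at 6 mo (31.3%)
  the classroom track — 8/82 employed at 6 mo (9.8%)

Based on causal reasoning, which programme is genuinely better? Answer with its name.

the apprenticeship track

Within every prior employment history level the apprenticeship track has the higher rate, yet pooled the classroom track does — Simpson's reversal.
Nothing the programme does changes prior employment history; the imbalance is an allocation artefact. With prior employment history also predicting the outcome, the pooled figure is confounded, and the within-stratum comparison is the causal one.
Within each level — recent employment: 76.4% vs 66.3%; long-term unemployed: 31.3% vs 9.8% — the apprenticeship track is higher every time.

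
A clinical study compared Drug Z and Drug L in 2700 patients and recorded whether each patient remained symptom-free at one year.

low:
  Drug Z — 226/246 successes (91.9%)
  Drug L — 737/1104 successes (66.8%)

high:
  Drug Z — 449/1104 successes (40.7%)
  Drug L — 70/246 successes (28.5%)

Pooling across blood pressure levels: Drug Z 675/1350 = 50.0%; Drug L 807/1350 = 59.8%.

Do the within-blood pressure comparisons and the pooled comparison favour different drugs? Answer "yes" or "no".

Within each blood pressure level (low 91.9% vs 66.8%; high 40.7% vs 28.5%), Drug Z has the higher rate every time. Pooled: 50.0% vs 59.8% — Drug L has the higher rate overall. The two comparisons disagree.

yes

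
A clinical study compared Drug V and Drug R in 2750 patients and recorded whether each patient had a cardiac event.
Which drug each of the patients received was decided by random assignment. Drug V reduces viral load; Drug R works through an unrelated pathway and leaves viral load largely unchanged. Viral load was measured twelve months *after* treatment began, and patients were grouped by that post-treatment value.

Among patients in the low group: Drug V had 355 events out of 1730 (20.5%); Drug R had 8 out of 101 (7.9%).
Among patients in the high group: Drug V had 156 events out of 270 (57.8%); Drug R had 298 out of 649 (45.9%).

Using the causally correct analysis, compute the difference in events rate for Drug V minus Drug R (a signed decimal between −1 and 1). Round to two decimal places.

-0.15

The stratified and pooled comparisons disagree (Drug R wins within each viral load; Drug V wins overall), so the answer turns on the causal role of viral load.
Viral load lies on the pathway drug → viral load → outcome, so adjusting for it blocks the indirect effect. For the total causal effect of drug, use the unadjusted pooled rates.
The causal difference is the pooled difference: 0.256 − 0.408 = -0.152.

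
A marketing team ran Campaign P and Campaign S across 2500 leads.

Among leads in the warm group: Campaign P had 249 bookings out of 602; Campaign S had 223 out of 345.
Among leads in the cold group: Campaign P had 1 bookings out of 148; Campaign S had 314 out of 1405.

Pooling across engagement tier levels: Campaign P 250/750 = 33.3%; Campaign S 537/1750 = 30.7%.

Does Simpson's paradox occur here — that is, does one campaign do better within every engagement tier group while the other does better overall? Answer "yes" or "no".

Within each engagement tier level (warm 41.4% vs 64.6%; cold 0.7% vs 22.3%), Campaign S has the higher rate every time. Pooled: 33.3% vs 30.7% — Campaign P has the higher rate overall. The two comparisons disagree.

yes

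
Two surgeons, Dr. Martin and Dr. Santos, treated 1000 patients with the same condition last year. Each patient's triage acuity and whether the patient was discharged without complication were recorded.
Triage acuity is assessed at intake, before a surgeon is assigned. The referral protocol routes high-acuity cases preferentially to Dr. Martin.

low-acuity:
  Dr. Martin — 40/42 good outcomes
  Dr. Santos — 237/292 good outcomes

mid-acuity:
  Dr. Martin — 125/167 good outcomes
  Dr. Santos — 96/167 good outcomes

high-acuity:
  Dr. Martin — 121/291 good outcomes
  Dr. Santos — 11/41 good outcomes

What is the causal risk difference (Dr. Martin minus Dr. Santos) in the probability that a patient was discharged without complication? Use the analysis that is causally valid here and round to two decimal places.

+0.15

The triage acuity-specific comparison favours Dr. Martin throughout, but the pooled figures favour Dr. Santos. The question is whether to condition on triage acuity.
Triage acuity is set before the surgeon has any effect — it is not caused by the surgeon — and it independently drives the outcome. That makes it a confounder, so the causal comparison is within triage acuity levels.
Adjusting over the population distribution of triage acuity: 0.334·(0.952−0.812) + 0.334·(0.749−0.575) + 0.332·(0.416−0.268) = +0.154.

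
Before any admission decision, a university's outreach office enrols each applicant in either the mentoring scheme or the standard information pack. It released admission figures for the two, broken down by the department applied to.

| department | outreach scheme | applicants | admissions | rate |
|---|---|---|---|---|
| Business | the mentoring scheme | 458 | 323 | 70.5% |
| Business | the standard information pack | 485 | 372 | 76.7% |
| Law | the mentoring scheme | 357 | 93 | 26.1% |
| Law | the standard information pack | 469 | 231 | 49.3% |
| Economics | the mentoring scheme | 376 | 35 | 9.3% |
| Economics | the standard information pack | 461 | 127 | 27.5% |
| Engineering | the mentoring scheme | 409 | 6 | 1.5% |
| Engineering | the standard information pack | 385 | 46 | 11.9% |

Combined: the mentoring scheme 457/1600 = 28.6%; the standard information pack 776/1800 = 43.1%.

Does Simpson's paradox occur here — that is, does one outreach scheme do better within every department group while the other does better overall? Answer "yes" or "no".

no

Within each department level (Business 70.5% vs 76.7%; Law 26.1% vs 49.3%; Economics 9.3% vs 27.5%; Engineering 1.5% vs 11.9%), the standard information pack has the higher rate every time. Pooled: 28.6% vs 43.1% — the standard information pack has the higher rate overall. They agree.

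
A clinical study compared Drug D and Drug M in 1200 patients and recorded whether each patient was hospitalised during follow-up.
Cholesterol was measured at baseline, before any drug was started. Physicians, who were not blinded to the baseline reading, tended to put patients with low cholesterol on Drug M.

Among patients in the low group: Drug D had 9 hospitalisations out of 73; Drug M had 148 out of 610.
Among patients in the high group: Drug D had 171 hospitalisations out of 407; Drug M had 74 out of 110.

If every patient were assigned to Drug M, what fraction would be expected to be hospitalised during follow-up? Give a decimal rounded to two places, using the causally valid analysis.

0.43

The imbalance in cholesterol arose from how patients were allocated, not from anything the drug did; and cholesterol independently affects the outcome. The pooled gap is confounded — condition on cholesterol.
Standardising Drug M to the population cholesterol mix: 0.569·148/610 + 0.431·74/110 = 0.428.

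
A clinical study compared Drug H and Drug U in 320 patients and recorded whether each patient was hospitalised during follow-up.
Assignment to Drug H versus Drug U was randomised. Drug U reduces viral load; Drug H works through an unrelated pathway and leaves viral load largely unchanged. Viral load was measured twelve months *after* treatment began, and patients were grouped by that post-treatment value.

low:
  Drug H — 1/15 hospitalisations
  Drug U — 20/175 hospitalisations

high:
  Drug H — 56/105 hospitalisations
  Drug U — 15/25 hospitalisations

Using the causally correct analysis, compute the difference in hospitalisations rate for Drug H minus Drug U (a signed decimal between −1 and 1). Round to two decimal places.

+0.30

Viral load here is a post-treatment variable shaped by the drug; conditioning on it would introduce bias rather than remove it. The overall comparison is the causal one.
The causal difference is the pooled difference: 0.475 − 0.175 = +0.300.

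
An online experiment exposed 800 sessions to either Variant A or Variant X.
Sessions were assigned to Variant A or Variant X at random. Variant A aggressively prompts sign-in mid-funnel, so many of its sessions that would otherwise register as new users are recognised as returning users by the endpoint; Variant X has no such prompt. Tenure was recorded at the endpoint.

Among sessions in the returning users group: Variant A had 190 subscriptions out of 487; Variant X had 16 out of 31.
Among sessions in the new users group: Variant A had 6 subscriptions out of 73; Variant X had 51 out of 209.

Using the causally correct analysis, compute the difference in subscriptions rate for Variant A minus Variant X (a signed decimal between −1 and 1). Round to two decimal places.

User tenure is recorded after the variant and is itself shifted by it — it sits on the causal path from variant to outcome. Conditioning on a mediator would strip out part of the effect we want; the pooled comparison gives the total causal effect.
The causal difference is the pooled difference: 0.350 − 0.279 = +0.071.

+0.07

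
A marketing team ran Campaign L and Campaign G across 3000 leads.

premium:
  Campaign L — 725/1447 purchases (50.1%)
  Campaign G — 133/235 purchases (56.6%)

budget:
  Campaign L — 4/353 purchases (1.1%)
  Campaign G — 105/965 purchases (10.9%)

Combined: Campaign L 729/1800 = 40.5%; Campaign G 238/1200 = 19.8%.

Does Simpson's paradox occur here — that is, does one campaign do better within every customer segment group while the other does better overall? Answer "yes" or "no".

Within each customer segment level (premium 50.1% vs 56.6%; budget 1.1% vs 10.9%), Campaign G has the higher rate every time. Pooled: 40.5% vs 19.8% — Campaign L has the higher rate overall. The two comparisons disagree.

yes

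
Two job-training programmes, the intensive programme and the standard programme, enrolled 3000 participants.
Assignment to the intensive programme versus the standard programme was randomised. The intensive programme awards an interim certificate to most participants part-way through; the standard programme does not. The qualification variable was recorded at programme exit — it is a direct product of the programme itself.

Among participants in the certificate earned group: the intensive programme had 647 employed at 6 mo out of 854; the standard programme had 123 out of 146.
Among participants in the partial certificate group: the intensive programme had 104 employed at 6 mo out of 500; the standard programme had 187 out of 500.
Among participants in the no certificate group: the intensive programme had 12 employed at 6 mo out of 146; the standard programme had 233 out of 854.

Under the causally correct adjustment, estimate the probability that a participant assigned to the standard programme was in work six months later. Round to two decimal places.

0.36

The qualification attained during the programme-specific comparison favours the standard programme throughout, but the pooled figures favour the intensive programme. The question is whether to condition on qualification attained during the programme.
Because the programme influences qualification attained during the programme, qualification attained during the programme is a post-treatment mediator, not a confounder. Stratifying on it would bias the estimate; the causal effect is the crude pooled difference.
So P(outcome | do(the standard programme)) is just the pooled rate for the standard programme: 543/1500 = 0.362.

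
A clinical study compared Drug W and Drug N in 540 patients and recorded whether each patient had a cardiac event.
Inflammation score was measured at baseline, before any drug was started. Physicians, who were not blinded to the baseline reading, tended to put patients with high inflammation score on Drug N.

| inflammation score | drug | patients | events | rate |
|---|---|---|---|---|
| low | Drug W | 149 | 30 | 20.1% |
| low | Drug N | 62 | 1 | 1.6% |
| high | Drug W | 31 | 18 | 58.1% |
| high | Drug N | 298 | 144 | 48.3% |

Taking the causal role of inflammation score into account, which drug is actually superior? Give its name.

Drug N

The stratified and pooled comparisons disagree (Drug N wins within each inflammation score; Drug W wins overall), so the answer turns on the causal role of inflammation score.
Inflammation score differs across drugs for reasons unrelated to any effect of the drug itself, and it separately predicts the outcome — a classic confounder. We must compare within inflammation score levels.
Within each level — low: 20.1% vs 1.6%; high: 58.1% vs 48.3% — Drug N is lower every time.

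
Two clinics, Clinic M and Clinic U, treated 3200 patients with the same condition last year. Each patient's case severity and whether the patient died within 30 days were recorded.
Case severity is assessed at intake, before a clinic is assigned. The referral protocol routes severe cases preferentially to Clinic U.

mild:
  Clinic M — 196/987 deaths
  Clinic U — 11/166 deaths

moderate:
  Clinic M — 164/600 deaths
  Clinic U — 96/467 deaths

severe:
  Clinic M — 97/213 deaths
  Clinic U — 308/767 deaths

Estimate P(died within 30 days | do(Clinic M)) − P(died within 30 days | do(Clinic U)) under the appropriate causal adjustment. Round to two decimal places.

The imbalance in case severity arose from how patients were allocated, not from anything the clinic did; and case severity independently affects the outcome. The pooled gap is confounded — condition on case severity.
Adjusting over the population distribution of case severity: 0.360·(0.199−0.066) + 0.333·(0.273−0.206) + 0.306·(0.455−0.402) = +0.087.

+0.09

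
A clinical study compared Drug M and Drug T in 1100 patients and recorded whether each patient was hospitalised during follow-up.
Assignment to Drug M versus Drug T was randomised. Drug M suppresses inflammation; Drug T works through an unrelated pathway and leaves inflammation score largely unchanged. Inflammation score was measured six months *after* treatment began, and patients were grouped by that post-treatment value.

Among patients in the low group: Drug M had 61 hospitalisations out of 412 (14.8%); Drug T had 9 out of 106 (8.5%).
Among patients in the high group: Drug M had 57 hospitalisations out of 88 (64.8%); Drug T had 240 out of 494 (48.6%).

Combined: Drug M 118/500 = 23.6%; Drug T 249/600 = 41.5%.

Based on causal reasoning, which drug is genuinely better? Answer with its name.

The inflammation score-specific comparison favours Drug T throughout, but the pooled figures favour Drug M. The question is whether to condition on inflammation score.
Inflammation score is recorded after the drug and is itself shifted by it — it sits on the causal path from drug to outcome. Conditioning on a mediator would strip out part of the effect we want; the pooled comparison gives the total causal effect.
Pooled: Drug M 23.6% vs Drug T 41.5%; Drug M is lower overall.

Drug M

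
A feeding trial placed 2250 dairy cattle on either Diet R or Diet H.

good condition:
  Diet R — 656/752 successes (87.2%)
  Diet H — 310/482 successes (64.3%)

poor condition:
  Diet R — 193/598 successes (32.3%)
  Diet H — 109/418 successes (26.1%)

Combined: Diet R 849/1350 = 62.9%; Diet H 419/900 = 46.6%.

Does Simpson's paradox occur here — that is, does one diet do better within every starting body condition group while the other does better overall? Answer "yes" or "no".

no

Within each starting body condition level (good condition 87.2% vs 64.3%; poor condition 32.3% vs 26.1%), Diet R has the higher rate every time. Pooled: 62.9% vs 46.6% — Diet R has the higher rate overall. They agree.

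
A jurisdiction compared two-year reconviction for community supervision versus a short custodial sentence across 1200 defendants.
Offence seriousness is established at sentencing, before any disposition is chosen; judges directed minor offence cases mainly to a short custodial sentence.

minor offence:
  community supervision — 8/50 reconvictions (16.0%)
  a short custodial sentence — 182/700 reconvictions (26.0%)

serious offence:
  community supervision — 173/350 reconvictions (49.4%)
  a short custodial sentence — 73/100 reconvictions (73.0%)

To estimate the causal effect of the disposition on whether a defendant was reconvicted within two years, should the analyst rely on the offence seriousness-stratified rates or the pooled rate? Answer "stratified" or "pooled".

stratified

Offence seriousness is set before the disposition has any effect — it is not caused by the disposition — and it independently drives the outcome. That makes it a confounder, so the causal comparison is within offence seriousness levels.
Within each level — minor offence: 16.0% vs 26.0%; serious offence: 49.4% vs 73.0% — community supervision is lower every time.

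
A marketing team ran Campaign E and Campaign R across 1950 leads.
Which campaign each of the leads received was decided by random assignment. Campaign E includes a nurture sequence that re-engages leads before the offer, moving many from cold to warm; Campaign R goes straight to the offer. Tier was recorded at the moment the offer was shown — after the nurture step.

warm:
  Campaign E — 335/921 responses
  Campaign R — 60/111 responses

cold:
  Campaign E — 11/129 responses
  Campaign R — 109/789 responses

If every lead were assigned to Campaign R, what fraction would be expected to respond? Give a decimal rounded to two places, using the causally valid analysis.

0.19

Engagement tier lies on the pathway campaign → engagement tier → outcome, so adjusting for it blocks the indirect effect. For the total causal effect of campaign, use the unadjusted pooled rates.
So P(outcome | do(Campaign R)) is just the pooled rate for Campaign R: 169/900 = 0.188.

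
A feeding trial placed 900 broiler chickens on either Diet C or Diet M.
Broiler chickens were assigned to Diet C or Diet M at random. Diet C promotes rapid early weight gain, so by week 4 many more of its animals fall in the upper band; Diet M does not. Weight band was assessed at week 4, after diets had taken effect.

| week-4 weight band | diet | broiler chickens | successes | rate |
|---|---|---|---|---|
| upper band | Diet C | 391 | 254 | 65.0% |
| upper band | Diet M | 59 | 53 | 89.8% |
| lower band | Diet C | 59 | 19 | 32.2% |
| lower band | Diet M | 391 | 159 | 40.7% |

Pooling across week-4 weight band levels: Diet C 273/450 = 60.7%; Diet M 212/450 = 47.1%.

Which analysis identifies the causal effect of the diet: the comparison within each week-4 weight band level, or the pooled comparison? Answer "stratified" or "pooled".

Week-4 weight band here is a post-treatment variable shaped by the diet; conditioning on it would introduce bias rather than remove it. The overall comparison is the causal one.
Pooled: Diet C 60.7% vs Diet M 47.1%; Diet C is higher overall.

pooled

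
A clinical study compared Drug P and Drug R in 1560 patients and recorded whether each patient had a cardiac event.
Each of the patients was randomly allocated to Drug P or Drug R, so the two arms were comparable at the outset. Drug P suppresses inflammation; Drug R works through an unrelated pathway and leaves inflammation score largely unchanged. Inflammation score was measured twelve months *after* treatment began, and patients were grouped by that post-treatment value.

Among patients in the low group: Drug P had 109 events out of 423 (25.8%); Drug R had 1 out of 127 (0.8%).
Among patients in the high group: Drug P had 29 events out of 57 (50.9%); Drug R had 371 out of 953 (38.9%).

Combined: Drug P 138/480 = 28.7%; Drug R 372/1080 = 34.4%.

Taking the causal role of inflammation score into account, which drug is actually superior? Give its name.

Stratifying would compare drugs among patients the drugs themselves sorted into inflammation score groups — a form of selection on an intermediate. The unconditioned pooled rates give the total causal effect.
Pooled: Drug P 28.7% vs Drug R 34.4%; Drug P is lower overall.

Drug P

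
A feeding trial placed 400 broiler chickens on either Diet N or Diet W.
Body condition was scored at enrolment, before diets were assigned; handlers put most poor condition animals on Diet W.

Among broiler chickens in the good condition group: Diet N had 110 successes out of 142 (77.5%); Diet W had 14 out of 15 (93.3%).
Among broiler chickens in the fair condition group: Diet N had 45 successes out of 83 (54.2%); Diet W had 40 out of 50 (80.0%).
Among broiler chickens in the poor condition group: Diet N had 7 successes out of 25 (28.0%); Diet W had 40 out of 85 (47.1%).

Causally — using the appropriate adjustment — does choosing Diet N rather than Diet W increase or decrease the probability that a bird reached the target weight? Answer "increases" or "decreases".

Here starting body condition is a common cause — it drives both which diet a case falls under and the outcome. The crude comparison mixes populations; the stratum-specific rates are the causally relevant ones.
Within each level — good condition: 77.5% vs 93.3%; fair condition: 54.2% vs 80.0%; poor condition: 28.0% vs 47.1% — Diet W is higher every time.

decreases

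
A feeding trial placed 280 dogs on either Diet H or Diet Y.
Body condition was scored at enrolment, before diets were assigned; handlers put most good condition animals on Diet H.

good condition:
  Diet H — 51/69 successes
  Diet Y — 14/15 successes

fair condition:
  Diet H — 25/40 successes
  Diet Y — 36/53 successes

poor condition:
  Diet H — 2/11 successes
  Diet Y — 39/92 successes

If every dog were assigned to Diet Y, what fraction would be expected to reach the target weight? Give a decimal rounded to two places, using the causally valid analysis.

0.66

Within every starting body condition level Diet Y has the higher rate, yet pooled Diet H does — Simpson's reversal.
Starting body condition differs across diets for reasons unrelated to any effect of the diet itself, and it separately predicts the outcome — a classic confounder. We must compare within starting body condition levels.
Standardising Diet Y to the population starting body condition mix: 0.300·14/15 + 0.332·36/53 + 0.368·39/92 = 0.662.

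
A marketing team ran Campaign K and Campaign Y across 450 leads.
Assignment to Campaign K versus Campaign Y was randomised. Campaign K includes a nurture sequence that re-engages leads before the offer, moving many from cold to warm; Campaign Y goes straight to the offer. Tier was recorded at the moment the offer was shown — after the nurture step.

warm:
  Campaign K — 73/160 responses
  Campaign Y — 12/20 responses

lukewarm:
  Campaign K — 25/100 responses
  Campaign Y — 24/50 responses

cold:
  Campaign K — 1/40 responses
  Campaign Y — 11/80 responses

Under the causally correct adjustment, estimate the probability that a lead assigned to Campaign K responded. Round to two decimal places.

Engagement tier is recorded after the campaign and is itself shifted by it — it sits on the causal path from campaign to outcome. Conditioning on a mediator would strip out part of the effect we want; the pooled comparison gives the total causal effect.
So P(outcome | do(Campaign K)) is just the pooled rate for Campaign K: 99/300 = 0.330.

0.33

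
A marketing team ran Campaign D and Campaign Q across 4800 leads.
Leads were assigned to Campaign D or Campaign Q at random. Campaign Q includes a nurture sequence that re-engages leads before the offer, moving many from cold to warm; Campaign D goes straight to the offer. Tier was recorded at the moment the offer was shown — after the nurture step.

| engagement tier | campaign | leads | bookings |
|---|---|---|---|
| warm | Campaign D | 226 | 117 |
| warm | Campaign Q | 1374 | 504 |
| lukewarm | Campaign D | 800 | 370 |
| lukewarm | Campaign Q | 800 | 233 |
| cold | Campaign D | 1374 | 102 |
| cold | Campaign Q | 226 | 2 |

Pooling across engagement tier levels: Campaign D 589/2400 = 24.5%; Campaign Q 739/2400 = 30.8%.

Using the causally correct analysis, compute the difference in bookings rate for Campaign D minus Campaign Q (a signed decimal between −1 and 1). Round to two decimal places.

Campaign D is higher inside every engagement tier stratum but Campaign Q is higher in aggregate. Whether to stratify depends on how engagement tier relates to the campaign.
Engagement tier is downstream of the campaign. One should not condition on a consequence of treatment, so the overall rates are the right comparison.
The causal difference is the pooled difference: 0.245 − 0.308 = -0.062.

-0.06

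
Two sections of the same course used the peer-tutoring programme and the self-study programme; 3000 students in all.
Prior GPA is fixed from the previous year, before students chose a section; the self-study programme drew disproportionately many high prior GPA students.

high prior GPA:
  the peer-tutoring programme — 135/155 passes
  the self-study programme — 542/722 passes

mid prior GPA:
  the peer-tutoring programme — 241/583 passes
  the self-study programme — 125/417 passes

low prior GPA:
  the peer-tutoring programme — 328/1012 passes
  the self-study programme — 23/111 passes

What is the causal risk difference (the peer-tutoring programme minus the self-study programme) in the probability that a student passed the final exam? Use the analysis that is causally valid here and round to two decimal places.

+0.12

the peer-tutoring programme is higher inside every prior GPA band stratum but the self-study programme is higher in aggregate. Whether to stratify depends on how prior GPA band relates to the teaching method.
Here prior GPA band is a common cause — it drives both which teaching method a case falls under and the outcome. The crude comparison mixes populations; the stratum-specific rates are the causally relevant ones.
Adjusting over the population distribution of prior GPA band: 0.292·(0.871−0.751) + 0.333·(0.413−0.300) + 0.374·(0.324−0.207) = +0.117.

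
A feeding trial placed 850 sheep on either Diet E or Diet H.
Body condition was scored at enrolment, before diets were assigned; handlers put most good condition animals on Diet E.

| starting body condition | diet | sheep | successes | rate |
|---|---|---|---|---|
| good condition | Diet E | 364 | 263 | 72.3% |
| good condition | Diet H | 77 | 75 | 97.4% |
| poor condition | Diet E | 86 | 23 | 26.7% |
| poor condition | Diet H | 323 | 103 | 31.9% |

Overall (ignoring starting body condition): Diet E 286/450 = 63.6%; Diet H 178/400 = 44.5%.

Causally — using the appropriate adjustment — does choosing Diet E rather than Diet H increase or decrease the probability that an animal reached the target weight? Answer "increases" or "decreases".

Nothing the diet does changes starting body condition; the imbalance is an allocation artefact. With starting body condition also predicting the outcome, the pooled figure is confounded, and the within-stratum comparison is the causal one.
Within each level — good condition: 72.3% vs 97.4%; poor condition: 26.7% vs 31.9% — Diet H is higher every time.

decreases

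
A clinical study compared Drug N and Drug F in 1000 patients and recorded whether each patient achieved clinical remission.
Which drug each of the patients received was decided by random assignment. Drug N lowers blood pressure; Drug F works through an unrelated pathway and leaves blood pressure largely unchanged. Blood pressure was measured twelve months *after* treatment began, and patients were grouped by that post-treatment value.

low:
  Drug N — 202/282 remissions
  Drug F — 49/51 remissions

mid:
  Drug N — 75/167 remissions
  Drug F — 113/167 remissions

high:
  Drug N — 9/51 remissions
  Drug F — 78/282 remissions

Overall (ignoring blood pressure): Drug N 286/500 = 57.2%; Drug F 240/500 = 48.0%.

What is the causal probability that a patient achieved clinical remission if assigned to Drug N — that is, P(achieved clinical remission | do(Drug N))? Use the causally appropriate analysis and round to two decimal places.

Blood pressure lies on the pathway drug → blood pressure → outcome, so adjusting for it blocks the indirect effect. For the total causal effect of drug, use the unadjusted pooled rates.
So P(outcome | do(Drug N)) is just the pooled rate for Drug N: 286/500 = 0.572.

0.57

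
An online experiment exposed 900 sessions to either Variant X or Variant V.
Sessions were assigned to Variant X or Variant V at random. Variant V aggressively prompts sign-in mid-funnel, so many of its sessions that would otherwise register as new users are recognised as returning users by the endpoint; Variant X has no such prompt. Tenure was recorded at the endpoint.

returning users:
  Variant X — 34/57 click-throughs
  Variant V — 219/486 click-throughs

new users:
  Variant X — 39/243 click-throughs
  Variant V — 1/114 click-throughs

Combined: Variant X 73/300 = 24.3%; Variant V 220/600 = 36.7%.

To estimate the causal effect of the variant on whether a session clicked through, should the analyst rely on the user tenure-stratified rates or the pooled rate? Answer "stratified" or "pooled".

User tenure is recorded after the variant and is itself shifted by it — it sits on the causal path from variant to outcome. Conditioning on a mediator would strip out part of the effect we want; the pooled comparison gives the total causal effect.
Pooled: Variant X 24.3% vs Variant V 36.7%; Variant V is higher overall.

pooled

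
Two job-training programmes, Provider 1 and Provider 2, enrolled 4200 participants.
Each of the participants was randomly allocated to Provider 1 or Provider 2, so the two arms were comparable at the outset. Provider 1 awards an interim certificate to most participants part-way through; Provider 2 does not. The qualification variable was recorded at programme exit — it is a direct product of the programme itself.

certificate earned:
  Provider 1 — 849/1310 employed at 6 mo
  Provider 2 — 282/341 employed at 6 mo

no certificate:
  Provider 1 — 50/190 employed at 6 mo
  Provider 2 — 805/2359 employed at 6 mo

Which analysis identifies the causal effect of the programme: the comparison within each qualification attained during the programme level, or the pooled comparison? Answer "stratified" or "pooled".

pooled

Qualification attained during the programme lies on the pathway programme → qualification attained during the programme → outcome, so adjusting for it blocks the indirect effect. For the total causal effect of programme, use the unadjusted pooled rates.
Pooled: Provider 1 59.9% vs Provider 2 40.3%; Provider 1 is higher overall.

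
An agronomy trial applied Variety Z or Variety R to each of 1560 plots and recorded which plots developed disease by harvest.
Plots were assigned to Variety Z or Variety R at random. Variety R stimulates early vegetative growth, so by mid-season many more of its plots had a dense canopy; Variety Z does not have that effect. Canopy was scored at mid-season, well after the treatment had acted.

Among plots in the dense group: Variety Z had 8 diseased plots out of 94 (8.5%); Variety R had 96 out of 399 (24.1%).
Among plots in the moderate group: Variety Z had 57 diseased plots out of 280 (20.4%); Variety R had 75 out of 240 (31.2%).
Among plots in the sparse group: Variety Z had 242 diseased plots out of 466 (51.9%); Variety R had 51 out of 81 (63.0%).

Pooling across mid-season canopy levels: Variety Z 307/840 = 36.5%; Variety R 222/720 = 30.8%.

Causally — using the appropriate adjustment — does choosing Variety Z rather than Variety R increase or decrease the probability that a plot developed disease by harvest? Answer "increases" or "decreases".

increases

Mid-season canopy is recorded after the variety and is itself shifted by it — it sits on the causal path from variety to outcome. Conditioning on a mediator would strip out part of the effect we want; the pooled comparison gives the total causal effect.
Pooled: Variety Z 36.5% vs Variety R 30.8%; Variety R is lower overall.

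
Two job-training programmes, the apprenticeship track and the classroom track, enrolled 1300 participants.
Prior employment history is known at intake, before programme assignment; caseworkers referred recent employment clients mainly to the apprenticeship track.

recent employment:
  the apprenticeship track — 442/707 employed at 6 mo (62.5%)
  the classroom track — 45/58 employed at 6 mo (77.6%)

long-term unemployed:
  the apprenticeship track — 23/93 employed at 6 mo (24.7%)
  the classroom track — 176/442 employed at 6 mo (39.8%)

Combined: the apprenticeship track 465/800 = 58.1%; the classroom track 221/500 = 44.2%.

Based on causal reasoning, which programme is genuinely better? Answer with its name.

The stratified and pooled comparisons disagree (the classroom track wins within each prior employment history; the apprenticeship track wins overall), so the answer turns on the causal role of prior employment history.
Since prior employment history is a pre-existing factor (not a product of the programme) and it affects the outcome on its own, it is a confounder. The stratified rates, not the pooled rate, identify the causal effect.
Within each level — recent employment: 62.5% vs 77.6%; long-term unemployed: 24.7% vs 39.8% — the classroom track is higher every time.

the classroom track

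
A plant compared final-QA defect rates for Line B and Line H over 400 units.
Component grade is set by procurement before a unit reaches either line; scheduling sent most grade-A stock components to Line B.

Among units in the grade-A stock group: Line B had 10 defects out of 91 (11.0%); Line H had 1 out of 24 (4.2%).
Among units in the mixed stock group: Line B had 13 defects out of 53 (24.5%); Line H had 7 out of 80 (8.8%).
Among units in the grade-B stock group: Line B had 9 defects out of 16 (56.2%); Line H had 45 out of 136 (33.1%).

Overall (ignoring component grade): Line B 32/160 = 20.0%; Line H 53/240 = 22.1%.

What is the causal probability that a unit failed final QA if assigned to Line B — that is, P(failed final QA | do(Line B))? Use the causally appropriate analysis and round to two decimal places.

The component grade-specific comparison favours Line H throughout, but the pooled figures favour Line B. The question is whether to condition on component grade.
Here component grade is a common cause — it drives both which line a case falls under and the outcome. The crude comparison mixes populations; the stratum-specific rates are the causally relevant ones.
Standardising Line B to the population component grade mix: 0.287·10/91 + 0.333·13/53 + 0.380·9/16 = 0.327.

0.33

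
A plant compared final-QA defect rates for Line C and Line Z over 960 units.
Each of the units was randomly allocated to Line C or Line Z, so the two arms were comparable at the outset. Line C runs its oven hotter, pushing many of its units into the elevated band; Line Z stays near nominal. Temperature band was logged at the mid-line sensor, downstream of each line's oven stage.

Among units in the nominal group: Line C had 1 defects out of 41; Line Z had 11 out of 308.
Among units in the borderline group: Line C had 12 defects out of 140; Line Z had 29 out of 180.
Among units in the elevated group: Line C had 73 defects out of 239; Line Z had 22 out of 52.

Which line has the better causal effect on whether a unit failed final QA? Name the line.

The distribution of in-process temperature band is itself part of what the line does — it is an intermediate outcome. Holding it fixed would remove that part of the effect; the total effect is the pooled difference.
Pooled: Line C 20.5% vs Line Z 11.5%; Line Z is lower overall.

Line Z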